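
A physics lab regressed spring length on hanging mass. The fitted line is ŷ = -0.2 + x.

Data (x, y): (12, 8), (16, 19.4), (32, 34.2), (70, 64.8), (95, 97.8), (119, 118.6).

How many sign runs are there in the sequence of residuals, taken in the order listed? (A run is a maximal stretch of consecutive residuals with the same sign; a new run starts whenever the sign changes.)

x=12: ŷ = -0.2 + 12 = 11.8; r = 8 − 11.8 = -3.8
x=16: ŷ = -0.2 + 16 = 15.8; r = 19.4 − 15.8 = 3.6
x=32: ŷ = -0.2 + 32 = 31.8; r = 34.2 − 31.8 = 2.4
x=70: ŷ = -0.2 + 70 = 69.8; r = 64.8 − 69.8 = -5
x=95: ŷ = -0.2 + 95 = 94.8; r = 97.8 − 94.8 = 3
x=119: ŷ = -0.2 + 119 = 118.8; r = 118.6 − 118.8 = -0.2
Signs: − + + − + −
Runs: −×1, +×2, −×1, +×1, −×1 → 5

5 runs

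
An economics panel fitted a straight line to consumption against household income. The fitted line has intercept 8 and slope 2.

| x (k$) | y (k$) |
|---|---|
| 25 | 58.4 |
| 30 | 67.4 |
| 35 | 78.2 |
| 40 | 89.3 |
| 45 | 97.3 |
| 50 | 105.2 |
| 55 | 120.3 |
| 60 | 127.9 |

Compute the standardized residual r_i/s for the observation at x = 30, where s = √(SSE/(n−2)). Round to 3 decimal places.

-0.369

x=25: ŷ = 8 + 2·25 = 58; r = 58.4 − 58 = 0.4
x=30: ŷ = 8 + 2·30 = 68; r = 67.4 − 68 = -0.6
x=35: ŷ = 8 + 2·35 = 78; r = 78.2 − 78 = 0.2
x=40: ŷ = 8 + 2·40 = 88; r = 89.3 − 88 = 1.3
x=45: ŷ = 8 + 2·45 = 98; r = 97.3 − 98 = -0.7
x=50: ŷ = 8 + 2·50 = 108; r = 105.2 − 108 = -2.8
x=55: ŷ = 8 + 2·55 = 118; r = 120.3 − 118 = 2.3
x=60: ŷ = 8 + 2·60 = 128; r = 127.9 − 128 = -0.1
SSE = 0.16 + 0.36 + 0.04 + 1.69 + 0.49 + 7.84 + 5.29 + 0.01 = 15.88
s = √(15.88/6) = 1.62686
r/s = -0.6 / 1.62686 = -0.369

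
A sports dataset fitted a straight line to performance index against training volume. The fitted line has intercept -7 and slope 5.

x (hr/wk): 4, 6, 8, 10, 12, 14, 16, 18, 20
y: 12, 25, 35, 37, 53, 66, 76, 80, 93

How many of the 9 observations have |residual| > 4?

x=4: ŷ = -7 + 5·4 = 13; e = 12 − 13 = -1
x=6: ŷ = -7 + 5·6 = 23; e = 25 − 23 = 2
x=8: ŷ = -7 + 5·8 = 33; e = 35 − 33 = 2
x=10: ŷ = -7 + 5·10 = 43; e = 37 − 43 = -6
x=12: ŷ = -7 + 5·12 = 53; e = 53 − 53 = 0
x=14: ŷ = -7 + 5·14 = 63; e = 66 − 63 = 3
x=16: ŷ = -7 + 5·16 = 73; e = 76 − 73 = 3
x=18: ŷ = -7 + 5·18 = 83; e = 80 − 83 = -3
x=20: ŷ = -7 + 5·20 = 93; e = 93 − 93 = 0
|e| > 4: x=10 (|e|=6) → 1

1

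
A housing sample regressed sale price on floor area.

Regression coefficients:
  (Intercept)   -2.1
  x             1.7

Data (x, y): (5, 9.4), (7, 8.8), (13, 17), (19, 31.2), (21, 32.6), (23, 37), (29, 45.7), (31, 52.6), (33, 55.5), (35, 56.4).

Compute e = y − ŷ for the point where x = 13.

ŷ = -2.1 + 1.7·13 = 20
e = 17 − 20 = -3

e = -3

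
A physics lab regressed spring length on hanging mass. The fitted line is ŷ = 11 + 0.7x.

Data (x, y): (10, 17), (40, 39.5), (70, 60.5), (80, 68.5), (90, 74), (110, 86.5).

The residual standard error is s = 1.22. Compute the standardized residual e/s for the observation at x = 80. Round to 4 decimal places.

ŷ = 11 + 0.7·80 = 67
e = 68.5 − 67 = 1.5
e/s = 1.5 / 1.22 = 1.2295

1.2295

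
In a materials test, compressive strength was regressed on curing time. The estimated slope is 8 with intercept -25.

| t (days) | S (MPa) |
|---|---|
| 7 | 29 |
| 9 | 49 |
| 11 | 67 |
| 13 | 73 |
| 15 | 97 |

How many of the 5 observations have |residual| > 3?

2

t=7: ŷ = -25 + 8·7 = 31; r = 29 − 31 = -2
t=9: ŷ = -25 + 8·9 = 47; r = 49 − 47 = 2
t=11: ŷ = -25 + 8·11 = 63; r = 67 − 63 = 4
t=13: ŷ = -25 + 8·13 = 79; r = 73 − 79 = -6
t=15: ŷ = -25 + 8·15 = 95; r = 97 − 95 = 2
|r| > 3: t=11 (|r|=4), t=13 (|r|=6) → 2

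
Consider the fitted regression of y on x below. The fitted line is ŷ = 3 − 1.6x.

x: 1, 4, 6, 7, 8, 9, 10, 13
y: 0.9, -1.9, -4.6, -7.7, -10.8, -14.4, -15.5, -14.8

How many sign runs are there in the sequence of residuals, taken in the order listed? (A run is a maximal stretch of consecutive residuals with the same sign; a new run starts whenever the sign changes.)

4 runs

x=1: ŷ = 3 − 1.6·1 = 1.4; r = 0.9 − 1.4 = -0.5
x=4: ŷ = 3 − 1.6·4 = -3.4; r = -1.9 − (-3.4) = 1.5
x=6: ŷ = 3 − 1.6·6 = -6.6; r = -4.6 − (-6.6) = 2
x=7: ŷ = 3 − 1.6·7 = -8.2; r = -7.7 − (-8.2) = 0.5
x=8: ŷ = 3 − 1.6·8 = -9.8; r = -10.8 − (-9.8) = -1
x=9: ŷ = 3 − 1.6·9 = -11.4; r = -14.4 − (-11.4) = -3
x=10: ŷ = 3 − 1.6·10 = -13; r = -15.5 − (-13) = -2.5
x=13: ŷ = 3 − 1.6·13 = -17.8; r = -14.8 − (-17.8) = 3
Signs: − + + + − − − +
Runs: −×1, +×3, −×3, +×1 → 4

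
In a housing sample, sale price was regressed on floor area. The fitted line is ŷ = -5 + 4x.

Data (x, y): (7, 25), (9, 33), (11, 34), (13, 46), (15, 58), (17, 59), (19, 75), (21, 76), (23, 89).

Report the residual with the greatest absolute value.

x=7: ŷ = -5 + 4·7 = 23; r = 25 − 23 = 2
x=9: ŷ = -5 + 4·9 = 31; r = 33 − 31 = 2
x=11: ŷ = -5 + 4·11 = 39; r = 34 − 39 = -5
x=13: ŷ = -5 + 4·13 = 47; r = 46 − 47 = -1
x=15: ŷ = -5 + 4·15 = 55; r = 58 − 55 = 3
x=17: ŷ = -5 + 4·17 = 63; r = 59 − 63 = -4
x=19: ŷ = -5 + 4·19 = 71; r = 75 − 71 = 4
x=21: ŷ = -5 + 4·21 = 79; r = 76 − 79 = -3
x=23: ŷ = -5 + 4·23 = 87; r = 89 − 87 = 2
Largest |r| is 5 at x = 11, residual -5.

r = -5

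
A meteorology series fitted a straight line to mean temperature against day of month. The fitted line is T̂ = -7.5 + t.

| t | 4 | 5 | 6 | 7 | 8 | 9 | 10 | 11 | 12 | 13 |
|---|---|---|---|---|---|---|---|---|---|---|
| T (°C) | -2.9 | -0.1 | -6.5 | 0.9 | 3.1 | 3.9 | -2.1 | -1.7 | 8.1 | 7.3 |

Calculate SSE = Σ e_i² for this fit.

t=4: T̂ = -7.5 + 4 = -3.5; e = -2.9 − (-3.5) = 0.6
t=5: T̂ = -7.5 + 5 = -2.5; e = -0.1 − (-2.5) = 2.4
t=6: T̂ = -7.5 + 6 = -1.5; e = -6.5 − (-1.5) = -5
t=7: T̂ = -7.5 + 7 = -0.5; e = 0.9 − (-0.5) = 1.4
t=8: T̂ = -7.5 + 8 = 0.5; e = 3.1 − 0.5 = 2.6
t=9: T̂ = -7.5 + 9 = 1.5; e = 3.9 − 1.5 = 2.4
t=10: T̂ = -7.5 + 10 = 2.5; e = -2.1 − 2.5 = -4.6
t=11: T̂ = -7.5 + 11 = 3.5; e = -1.7 − 3.5 = -5.2
t=12: T̂ = -7.5 + 12 = 4.5; e = 8.1 − 4.5 = 3.6
t=13: T̂ = -7.5 + 13 = 5.5; e = 7.3 − 5.5 = 1.8
SSE = 0.36 + 5.76 + 25 + 1.96 + 6.76 + 5.76 + 21.16 + 27.04 + 12.96 + 3.24 = 110

SSE = 110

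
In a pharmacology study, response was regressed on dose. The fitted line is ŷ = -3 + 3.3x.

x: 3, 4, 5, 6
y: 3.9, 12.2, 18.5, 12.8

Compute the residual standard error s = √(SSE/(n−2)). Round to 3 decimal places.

s = 5.196

x=3: ŷ = -3 + 3.3·3 = 6.9; e = 3.9 − 6.9 = -3
x=4: ŷ = -3 + 3.3·4 = 10.2; e = 12.2 − 10.2 = 2
x=5: ŷ = -3 + 3.3·5 = 13.5; e = 18.5 − 13.5 = 5
x=6: ŷ = -3 + 3.3·6 = 16.8; e = 12.8 − 16.8 = -4
SSE = 9 + 4 + 25 + 16 = 54
s = √(54/2) = √27 ≈ 5.196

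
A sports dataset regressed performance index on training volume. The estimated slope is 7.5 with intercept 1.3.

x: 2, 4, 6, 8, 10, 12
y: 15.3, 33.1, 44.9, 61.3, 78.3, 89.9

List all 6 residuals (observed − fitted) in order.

-1, 1.8, -1.4, 0, 2, -1.4

x=2: ŷ = 1.3 + 7.5·2 = 16.3; r = 15.3 − 16.3 = -1
x=4: ŷ = 1.3 + 7.5·4 = 31.3; r = 33.1 − 31.3 = 1.8
x=6: ŷ = 1.3 + 7.5·6 = 46.3; r = 44.9 − 46.3 = -1.4
x=8: ŷ = 1.3 + 7.5·8 = 61.3; r = 61.3 − 61.3 = 0
x=10: ŷ = 1.3 + 7.5·10 = 76.3; r = 78.3 − 76.3 = 2
x=12: ŷ = 1.3 + 7.5·12 = 91.3; r = 89.9 − 91.3 = -1.4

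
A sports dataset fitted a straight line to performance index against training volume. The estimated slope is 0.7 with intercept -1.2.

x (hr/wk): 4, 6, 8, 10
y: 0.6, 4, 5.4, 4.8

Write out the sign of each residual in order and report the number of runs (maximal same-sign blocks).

x=4: ŷ = -1.2 + 0.7·4 = 1.6; r = 0.6 − 1.6 = -1
x=6: ŷ = -1.2 + 0.7·6 = 3; r = 4 − 3 = 1
x=8: ŷ = -1.2 + 0.7·8 = 4.4; r = 5.4 − 4.4 = 1
x=10: ŷ = -1.2 + 0.7·10 = 5.8; r = 4.8 − 5.8 = -1
Signs: − + + −
Runs: −×1, +×2, −×1 → 3

3 runs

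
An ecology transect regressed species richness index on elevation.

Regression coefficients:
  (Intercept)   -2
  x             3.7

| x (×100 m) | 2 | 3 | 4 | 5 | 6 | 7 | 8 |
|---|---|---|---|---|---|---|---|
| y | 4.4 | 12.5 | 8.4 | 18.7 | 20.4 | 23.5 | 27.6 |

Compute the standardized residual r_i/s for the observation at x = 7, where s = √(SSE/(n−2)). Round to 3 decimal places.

-0.147

x=2: ŷ = -2 + 3.7·2 = 5.4; r = 4.4 − 5.4 = -1
x=3: ŷ = -2 + 3.7·3 = 9.1; r = 12.5 − 9.1 = 3.4
x=4: ŷ = -2 + 3.7·4 = 12.8; r = 8.4 − 12.8 = -4.4
x=5: ŷ = -2 + 3.7·5 = 16.5; r = 18.7 − 16.5 = 2.2
x=6: ŷ = -2 + 3.7·6 = 20.2; r = 20.4 − 20.2 = 0.2
x=7: ŷ = -2 + 3.7·7 = 23.9; r = 23.5 − 23.9 = -0.4
x=8: ŷ = -2 + 3.7·8 = 27.6; r = 27.6 − 27.6 = 0
SSE = 1 + 11.56 + 19.36 + 4.84 + 0.04 + 0.16 + 0 = 36.96
s = √(36.96/5) = 2.71882
r/s = -0.4 / 2.71882 = -0.147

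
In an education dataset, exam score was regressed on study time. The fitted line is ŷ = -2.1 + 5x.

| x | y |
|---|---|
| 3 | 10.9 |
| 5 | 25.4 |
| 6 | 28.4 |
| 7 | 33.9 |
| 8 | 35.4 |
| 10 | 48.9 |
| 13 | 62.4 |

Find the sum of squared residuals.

x=3: ŷ = -2.1 + 5·3 = 12.9; e = 10.9 − 12.9 = -2
x=5: ŷ = -2.1 + 5·5 = 22.9; e = 25.4 − 22.9 = 2.5
x=6: ŷ = -2.1 + 5·6 = 27.9; e = 28.4 − 27.9 = 0.5
x=7: ŷ = -2.1 + 5·7 = 32.9; e = 33.9 − 32.9 = 1
x=8: ŷ = -2.1 + 5·8 = 37.9; e = 35.4 − 37.9 = -2.5
x=10: ŷ = -2.1 + 5·10 = 47.9; e = 48.9 − 47.9 = 1
x=13: ŷ = -2.1 + 5·13 = 62.9; e = 62.4 − 62.9 = -0.5
SSE = 4 + 6.25 + 0.25 + 1 + 6.25 + 1 + 0.25 = 19

SSE = 19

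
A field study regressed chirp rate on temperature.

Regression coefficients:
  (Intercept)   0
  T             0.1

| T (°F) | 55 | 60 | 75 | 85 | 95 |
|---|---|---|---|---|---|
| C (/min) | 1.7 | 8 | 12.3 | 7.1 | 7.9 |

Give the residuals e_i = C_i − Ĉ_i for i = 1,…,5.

T=55: Ĉ = 0.1·55 = 5.5; e = 1.7 − 5.5 = -3.8
T=60: Ĉ = 0.1·60 = 6; e = 8 − 6 = 2
T=75: Ĉ = 0.1·75 = 7.5; e = 12.3 − 7.5 = 4.8
T=85: Ĉ = 0.1·85 = 8.5; e = 7.1 − 8.5 = -1.4
T=95: Ĉ = 0.1·95 = 9.5; e = 7.9 − 9.5 = -1.6

-3.8, 2, 4.8, -1.4, -1.6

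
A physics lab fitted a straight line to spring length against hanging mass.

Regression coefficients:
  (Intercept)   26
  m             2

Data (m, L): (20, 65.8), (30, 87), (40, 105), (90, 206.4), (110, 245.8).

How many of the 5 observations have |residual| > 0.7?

m=20: L̂ = 26 + 2·20 = 66; r = 65.8 − 66 = -0.2
m=30: L̂ = 26 + 2·30 = 86; r = 87 − 86 = 1
m=40: L̂ = 26 + 2·40 = 106; r = 105 − 106 = -1
m=90: L̂ = 26 + 2·90 = 206; r = 206.4 − 206 = 0.4
m=110: L̂ = 26 + 2·110 = 246; r = 245.8 − 246 = -0.2
|r| > 0.7: m=30 (|r|=1), m=40 (|r|=1) → 2

2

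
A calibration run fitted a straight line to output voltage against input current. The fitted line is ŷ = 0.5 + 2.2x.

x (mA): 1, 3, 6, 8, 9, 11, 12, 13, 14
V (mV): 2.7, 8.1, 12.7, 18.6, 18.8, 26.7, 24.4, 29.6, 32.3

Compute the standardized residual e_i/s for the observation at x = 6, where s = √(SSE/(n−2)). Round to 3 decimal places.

x=1: ŷ = 0.5 + 2.2·1 = 2.7; e = 2.7 − 2.7 = 0
x=3: ŷ = 0.5 + 2.2·3 = 7.1; e = 8.1 − 7.1 = 1
x=6: ŷ = 0.5 + 2.2·6 = 13.7; e = 12.7 − 13.7 = -1
x=8: ŷ = 0.5 + 2.2·8 = 18.1; e = 18.6 − 18.1 = 0.5
x=9: ŷ = 0.5 + 2.2·9 = 20.3; e = 18.8 − 20.3 = -1.5
x=11: ŷ = 0.5 + 2.2·11 = 24.7; e = 26.7 − 24.7 = 2
x=12: ŷ = 0.5 + 2.2·12 = 26.9; e = 24.4 − 26.9 = -2.5
x=13: ŷ = 0.5 + 2.2·13 = 29.1; e = 29.6 − 29.1 = 0.5
x=14: ŷ = 0.5 + 2.2·14 = 31.3; e = 32.3 − 31.3 = 1
SSE = 0 + 1 + 1 + 0.25 + 2.25 + 4 + 6.25 + 0.25 + 1 = 16
s = √(16/7) = 1.51186
e/s = -1 / 1.51186 = -0.661

-0.661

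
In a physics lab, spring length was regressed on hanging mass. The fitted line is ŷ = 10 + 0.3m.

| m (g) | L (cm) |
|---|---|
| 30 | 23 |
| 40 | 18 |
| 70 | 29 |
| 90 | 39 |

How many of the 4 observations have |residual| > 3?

2

m=30: ŷ = 10 + 0.3·30 = 19; r = 23 − 19 = 4
m=40: ŷ = 10 + 0.3·40 = 22; r = 18 − 22 = -4
m=70: ŷ = 10 + 0.3·70 = 31; r = 29 − 31 = -2
m=90: ŷ = 10 + 0.3·90 = 37; r = 39 − 37 = 2
|r| > 3: m=30 (|r|=4), m=40 (|r|=4) → 2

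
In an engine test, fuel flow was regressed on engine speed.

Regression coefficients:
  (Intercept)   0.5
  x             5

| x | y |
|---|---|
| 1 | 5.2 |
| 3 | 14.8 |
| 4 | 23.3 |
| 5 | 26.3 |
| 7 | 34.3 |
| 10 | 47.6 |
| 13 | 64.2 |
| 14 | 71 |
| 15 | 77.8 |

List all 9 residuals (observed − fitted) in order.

x=1: ŷ = 0.5 + 5·1 = 5.5; r = 5.2 − 5.5 = -0.3
x=3: ŷ = 0.5 + 5·3 = 15.5; r = 14.8 − 15.5 = -0.7
x=4: ŷ = 0.5 + 5·4 = 20.5; r = 23.3 − 20.5 = 2.8
x=5: ŷ = 0.5 + 5·5 = 25.5; r = 26.3 − 25.5 = 0.8
x=7: ŷ = 0.5 + 5·7 = 35.5; r = 34.3 − 35.5 = -1.2
x=10: ŷ = 0.5 + 5·10 = 50.5; r = 47.6 − 50.5 = -2.9
x=13: ŷ = 0.5 + 5·13 = 65.5; r = 64.2 − 65.5 = -1.3
x=14: ŷ = 0.5 + 5·14 = 70.5; r = 71 − 70.5 = 0.5
x=15: ŷ = 0.5 + 5·15 = 75.5; r = 77.8 − 75.5 = 2.3

-0.3, -0.7, 2.8, 0.8, -1.2, -2.9, -1.3, 0.5, 2.3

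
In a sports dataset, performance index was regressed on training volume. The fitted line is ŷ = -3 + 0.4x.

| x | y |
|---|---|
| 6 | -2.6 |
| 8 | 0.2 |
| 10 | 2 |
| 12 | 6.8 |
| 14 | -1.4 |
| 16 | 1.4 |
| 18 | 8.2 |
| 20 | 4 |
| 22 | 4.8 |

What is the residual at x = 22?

ŷ = -3 + 0.4·22 = 5.8
e = 4.8 − 5.8 = -1

e = -1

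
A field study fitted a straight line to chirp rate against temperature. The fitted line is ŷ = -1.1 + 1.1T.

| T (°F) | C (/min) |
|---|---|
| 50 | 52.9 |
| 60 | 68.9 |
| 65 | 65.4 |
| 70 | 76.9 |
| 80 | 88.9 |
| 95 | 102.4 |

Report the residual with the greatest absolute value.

T=50: ŷ = -1.1 + 1.1·50 = 53.9; e = 52.9 − 53.9 = -1
T=60: ŷ = -1.1 + 1.1·60 = 64.9; e = 68.9 − 64.9 = 4
T=65: ŷ = -1.1 + 1.1·65 = 70.4; e = 65.4 − 70.4 = -5
T=70: ŷ = -1.1 + 1.1·70 = 75.9; e = 76.9 − 75.9 = 1
T=80: ŷ = -1.1 + 1.1·80 = 86.9; e = 88.9 − 86.9 = 2
T=95: ŷ = -1.1 + 1.1·95 = 103.4; e = 102.4 − 103.4 = -1
Largest |e| is 5 at T = 65, residual -5.

e = -5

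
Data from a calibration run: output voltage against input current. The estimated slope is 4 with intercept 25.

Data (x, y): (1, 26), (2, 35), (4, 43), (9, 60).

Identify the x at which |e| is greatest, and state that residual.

x = 1, e = -3

x=1: ŷ = 25 + 4·1 = 29; e = 26 − 29 = -3
x=2: ŷ = 25 + 4·2 = 33; e = 35 − 33 = 2
x=4: ŷ = 25 + 4·4 = 41; e = 43 − 41 = 2
x=9: ŷ = 25 + 4·9 = 61; e = 60 − 61 = -1
Largest |e| is 3 at x = 1, residual -3.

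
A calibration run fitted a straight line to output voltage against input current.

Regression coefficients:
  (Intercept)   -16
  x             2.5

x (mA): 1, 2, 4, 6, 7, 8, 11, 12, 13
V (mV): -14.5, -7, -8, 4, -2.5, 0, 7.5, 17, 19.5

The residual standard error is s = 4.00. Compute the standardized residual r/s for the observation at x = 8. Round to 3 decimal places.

V̂ = -16 + 2.5·8 = 4
r = 0 − 4 = -4
r/s = -4 / 4.00 = -1.000

-1.000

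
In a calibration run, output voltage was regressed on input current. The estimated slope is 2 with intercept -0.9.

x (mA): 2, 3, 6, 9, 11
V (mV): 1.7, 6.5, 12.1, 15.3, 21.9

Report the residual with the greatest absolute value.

r = -1.8

x=2: ŷ = -0.9 + 2·2 = 3.1; r = 1.7 − 3.1 = -1.4
x=3: ŷ = -0.9 + 2·3 = 5.1; r = 6.5 − 5.1 = 1.4
x=6: ŷ = -0.9 + 2·6 = 11.1; r = 12.1 − 11.1 = 1
x=9: ŷ = -0.9 + 2·9 = 17.1; r = 15.3 − 17.1 = -1.8
x=11: ŷ = -0.9 + 2·11 = 21.1; r = 21.9 − 21.1 = 0.8
Largest |r| is 1.8 at x = 9, residual -1.8.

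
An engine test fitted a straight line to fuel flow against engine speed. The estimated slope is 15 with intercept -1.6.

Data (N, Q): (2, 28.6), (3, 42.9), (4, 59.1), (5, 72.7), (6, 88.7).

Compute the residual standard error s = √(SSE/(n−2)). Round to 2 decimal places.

s = 0.67

N=2: Q̂ = -1.6 + 15·2 = 28.4; e = 28.6 − 28.4 = 0.2
N=3: Q̂ = -1.6 + 15·3 = 43.4; e = 42.9 − 43.4 = -0.5
N=4: Q̂ = -1.6 + 15·4 = 58.4; e = 59.1 − 58.4 = 0.7
N=5: Q̂ = -1.6 + 15·5 = 73.4; e = 72.7 − 73.4 = -0.7
N=6: Q̂ = -1.6 + 15·6 = 88.4; e = 88.7 − 88.4 = 0.3
SSE = 0.04 + 0.25 + 0.49 + 0.49 + 0.09 = 1.36
s = √(1.36/3) = √0.453333 ≈ 0.67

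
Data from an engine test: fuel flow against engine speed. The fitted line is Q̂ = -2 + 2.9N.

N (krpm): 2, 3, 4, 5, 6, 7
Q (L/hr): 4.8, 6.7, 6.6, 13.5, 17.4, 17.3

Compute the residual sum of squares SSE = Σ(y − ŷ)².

N=2: Q̂ = -2 + 2.9·2 = 3.8; e = 4.8 − 3.8 = 1
N=3: Q̂ = -2 + 2.9·3 = 6.7; e = 6.7 − 6.7 = 0
N=4: Q̂ = -2 + 2.9·4 = 9.6; e = 6.6 − 9.6 = -3
N=5: Q̂ = -2 + 2.9·5 = 12.5; e = 13.5 − 12.5 = 1
N=6: Q̂ = -2 + 2.9·6 = 15.4; e = 17.4 − 15.4 = 2
N=7: Q̂ = -2 + 2.9·7 = 18.3; e = 17.3 − 18.3 = -1
SSE = 1 + 0 + 9 + 1 + 4 + 1 = 16

SSE = 16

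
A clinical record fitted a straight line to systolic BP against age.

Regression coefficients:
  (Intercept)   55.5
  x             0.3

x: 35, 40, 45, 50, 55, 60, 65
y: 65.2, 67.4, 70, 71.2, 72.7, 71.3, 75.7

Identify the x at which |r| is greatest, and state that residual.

x=35: ŷ = 55.5 + 0.3·35 = 66; r = 65.2 − 66 = -0.8
x=40: ŷ = 55.5 + 0.3·40 = 67.5; r = 67.4 − 67.5 = -0.1
x=45: ŷ = 55.5 + 0.3·45 = 69; r = 70 − 69 = 1
x=50: ŷ = 55.5 + 0.3·50 = 70.5; r = 71.2 − 70.5 = 0.7
x=55: ŷ = 55.5 + 0.3·55 = 72; r = 72.7 − 72 = 0.7
x=60: ŷ = 55.5 + 0.3·60 = 73.5; r = 71.3 − 73.5 = -2.2
x=65: ŷ = 55.5 + 0.3·65 = 75; r = 75.7 − 75 = 0.7
Largest |r| is 2.2 at x = 60, residual -2.2.

x = 60, r = -2.2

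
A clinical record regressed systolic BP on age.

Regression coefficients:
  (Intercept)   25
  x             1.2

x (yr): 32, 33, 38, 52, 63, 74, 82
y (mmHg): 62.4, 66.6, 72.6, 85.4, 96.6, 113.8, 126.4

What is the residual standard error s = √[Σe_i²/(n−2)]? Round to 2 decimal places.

s = 2.76

x=32: ŷ = 25 + 1.2·32 = 63.4; e = 62.4 − 63.4 = -1
x=33: ŷ = 25 + 1.2·33 = 64.6; e = 66.6 − 64.6 = 2
x=38: ŷ = 25 + 1.2·38 = 70.6; e = 72.6 − 70.6 = 2
x=52: ŷ = 25 + 1.2·52 = 87.4; e = 85.4 − 87.4 = -2
x=63: ŷ = 25 + 1.2·63 = 100.6; e = 96.6 − 100.6 = -4
x=74: ŷ = 25 + 1.2·74 = 113.8; e = 113.8 − 113.8 = 0
x=82: ŷ = 25 + 1.2·82 = 123.4; e = 126.4 − 123.4 = 3
SSE = 1 + 4 + 4 + 4 + 16 + 0 + 9 = 38
s = √(38/5) = √7.6 ≈ 2.76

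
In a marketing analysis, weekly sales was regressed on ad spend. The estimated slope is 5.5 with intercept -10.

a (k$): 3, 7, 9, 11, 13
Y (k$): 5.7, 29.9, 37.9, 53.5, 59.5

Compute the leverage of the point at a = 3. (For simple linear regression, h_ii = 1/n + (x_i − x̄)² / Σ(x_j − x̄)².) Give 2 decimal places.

ā = (3 + 7 + 9 + 11 + 13)/5 = 8.6
Σ(a − ā)² = 31.36 + 2.56 + 0.16 + 5.76 + 19.36 = 59.2
h = 1/5 + (-5.6)²/59.2 = 0.2 + 0.52973 = 0.73

h = 0.73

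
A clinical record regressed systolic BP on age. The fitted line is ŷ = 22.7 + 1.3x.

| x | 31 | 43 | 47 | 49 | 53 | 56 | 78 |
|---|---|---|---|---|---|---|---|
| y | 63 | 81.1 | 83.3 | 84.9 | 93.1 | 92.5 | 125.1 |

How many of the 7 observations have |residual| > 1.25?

x=31: ŷ = 22.7 + 1.3·31 = 63; e = 63 − 63 = 0
x=43: ŷ = 22.7 + 1.3·43 = 78.6; e = 81.1 − 78.6 = 2.5
x=47: ŷ = 22.7 + 1.3·47 = 83.8; e = 83.3 − 83.8 = -0.5
x=49: ŷ = 22.7 + 1.3·49 = 86.4; e = 84.9 − 86.4 = -1.5
x=53: ŷ = 22.7 + 1.3·53 = 91.6; e = 93.1 − 91.6 = 1.5
x=56: ŷ = 22.7 + 1.3·56 = 95.5; e = 92.5 − 95.5 = -3
x=78: ŷ = 22.7 + 1.3·78 = 124.1; e = 125.1 − 124.1 = 1
|e| > 1.25: x=43 (|e|=2.5), x=49 (|e|=1.5), x=53 (|e|=1.5), x=56 (|e|=3) → 4

4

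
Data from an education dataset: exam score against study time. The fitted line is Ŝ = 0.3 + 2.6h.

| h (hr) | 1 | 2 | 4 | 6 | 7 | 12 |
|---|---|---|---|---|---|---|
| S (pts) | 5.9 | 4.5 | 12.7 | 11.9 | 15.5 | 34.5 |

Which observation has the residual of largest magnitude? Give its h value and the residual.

h = 6, e = -4

h=1: Ŝ = 0.3 + 2.6·1 = 2.9; e = 5.9 − 2.9 = 3
h=2: Ŝ = 0.3 + 2.6·2 = 5.5; e = 4.5 − 5.5 = -1
h=4: Ŝ = 0.3 + 2.6·4 = 10.7; e = 12.7 − 10.7 = 2
h=6: Ŝ = 0.3 + 2.6·6 = 15.9; e = 11.9 − 15.9 = -4
h=7: Ŝ = 0.3 + 2.6·7 = 18.5; e = 15.5 − 18.5 = -3
h=12: Ŝ = 0.3 + 2.6·12 = 31.5; e = 34.5 − 31.5 = 3
Largest |e| is 4 at h = 6, residual -4.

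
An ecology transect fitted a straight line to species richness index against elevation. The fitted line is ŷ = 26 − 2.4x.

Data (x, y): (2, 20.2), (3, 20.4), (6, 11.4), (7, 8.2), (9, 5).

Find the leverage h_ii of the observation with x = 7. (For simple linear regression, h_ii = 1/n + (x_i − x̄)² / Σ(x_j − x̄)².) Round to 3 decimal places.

h = 0.277

x̄ = (2 + 3 + 6 + 7 + 9)/5 = 5.4
Σ(x − x̄)² = 11.56 + 5.76 + 0.36 + 2.56 + 12.96 = 33.2
h = 1/5 + (1.6)²/33.2 = 0.2 + 0.0771084 = 0.277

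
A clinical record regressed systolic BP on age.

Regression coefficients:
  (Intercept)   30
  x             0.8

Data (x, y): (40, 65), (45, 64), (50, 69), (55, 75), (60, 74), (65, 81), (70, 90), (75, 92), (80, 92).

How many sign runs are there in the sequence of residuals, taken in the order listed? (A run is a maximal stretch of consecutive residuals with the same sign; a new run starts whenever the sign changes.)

x=40: ŷ = 30 + 0.8·40 = 62; e = 65 − 62 = 3
x=45: ŷ = 30 + 0.8·45 = 66; e = 64 − 66 = -2
x=50: ŷ = 30 + 0.8·50 = 70; e = 69 − 70 = -1
x=55: ŷ = 30 + 0.8·55 = 74; e = 75 − 74 = 1
x=60: ŷ = 30 + 0.8·60 = 78; e = 74 − 78 = -4
x=65: ŷ = 30 + 0.8·65 = 82; e = 81 − 82 = -1
x=70: ŷ = 30 + 0.8·70 = 86; e = 90 − 86 = 4
x=75: ŷ = 30 + 0.8·75 = 90; e = 92 − 90 = 2
x=80: ŷ = 30 + 0.8·80 = 94; e = 92 − 94 = -2
Signs: + − − + − − + + −
Runs: +×1, −×2, +×1, −×2, +×2, −×1 → 6

6 runs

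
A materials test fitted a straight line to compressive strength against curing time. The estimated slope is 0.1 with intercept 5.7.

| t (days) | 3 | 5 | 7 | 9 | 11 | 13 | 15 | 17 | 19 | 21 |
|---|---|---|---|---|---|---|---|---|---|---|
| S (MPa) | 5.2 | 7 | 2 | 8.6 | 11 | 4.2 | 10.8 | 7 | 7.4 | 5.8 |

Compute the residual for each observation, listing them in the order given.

t=3: Ŝ = 5.7 + 0.1·3 = 6; r = 5.2 − 6 = -0.8
t=5: Ŝ = 5.7 + 0.1·5 = 6.2; r = 7 − 6.2 = 0.8
t=7: Ŝ = 5.7 + 0.1·7 = 6.4; r = 2 − 6.4 = -4.4
t=9: Ŝ = 5.7 + 0.1·9 = 6.6; r = 8.6 − 6.6 = 2
t=11: Ŝ = 5.7 + 0.1·11 = 6.8; r = 11 − 6.8 = 4.2
t=13: Ŝ = 5.7 + 0.1·13 = 7; r = 4.2 − 7 = -2.8
t=15: Ŝ = 5.7 + 0.1·15 = 7.2; r = 10.8 − 7.2 = 3.6
t=17: Ŝ = 5.7 + 0.1·17 = 7.4; r = 7 − 7.4 = -0.4
t=19: Ŝ = 5.7 + 0.1·19 = 7.6; r = 7.4 − 7.6 = -0.2
t=21: Ŝ = 5.7 + 0.1·21 = 7.8; r = 5.8 − 7.8 = -2

-0.8, 0.8, -4.4, 2, 4.2, -2.8, 3.6, -0.4, -0.2, -2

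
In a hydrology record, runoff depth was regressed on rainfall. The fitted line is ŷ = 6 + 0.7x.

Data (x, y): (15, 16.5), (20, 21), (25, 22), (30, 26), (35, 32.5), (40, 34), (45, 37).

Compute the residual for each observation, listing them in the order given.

0, 1, -1.5, -1, 2, 0, -0.5

x=15: ŷ = 6 + 0.7·15 = 16.5; r = 16.5 − 16.5 = 0
x=20: ŷ = 6 + 0.7·20 = 20; r = 21 − 20 = 1
x=25: ŷ = 6 + 0.7·25 = 23.5; r = 22 − 23.5 = -1.5
x=30: ŷ = 6 + 0.7·30 = 27; r = 26 − 27 = -1
x=35: ŷ = 6 + 0.7·35 = 30.5; r = 32.5 − 30.5 = 2
x=40: ŷ = 6 + 0.7·40 = 34; r = 34 − 34 = 0
x=45: ŷ = 6 + 0.7·45 = 37.5; r = 37 − 37.5 = -0.5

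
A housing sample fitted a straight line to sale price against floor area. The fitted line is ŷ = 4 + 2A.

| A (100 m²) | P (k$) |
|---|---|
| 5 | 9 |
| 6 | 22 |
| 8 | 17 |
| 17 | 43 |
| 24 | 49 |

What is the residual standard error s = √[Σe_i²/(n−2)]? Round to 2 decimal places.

s = 5.89

A=5: ŷ = 4 + 2·5 = 14; e = 9 − 14 = -5
A=6: ŷ = 4 + 2·6 = 16; e = 22 − 16 = 6
A=8: ŷ = 4 + 2·8 = 20; e = 17 − 20 = -3
A=17: ŷ = 4 + 2·17 = 38; e = 43 − 38 = 5
A=24: ŷ = 4 + 2·24 = 52; e = 49 − 52 = -3
SSE = 25 + 36 + 9 + 25 + 9 = 104
s = √(104/3) = √34.6667 ≈ 5.89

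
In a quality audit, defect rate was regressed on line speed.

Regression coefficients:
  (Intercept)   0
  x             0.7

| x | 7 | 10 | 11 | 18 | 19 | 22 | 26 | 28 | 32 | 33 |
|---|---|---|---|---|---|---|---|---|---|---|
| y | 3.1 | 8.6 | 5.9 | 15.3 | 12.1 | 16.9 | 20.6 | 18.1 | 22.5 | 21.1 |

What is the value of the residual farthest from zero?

r = 2.7

x=7: ŷ = 0.7·7 = 4.9; r = 3.1 − 4.9 = -1.8
x=10: ŷ = 0.7·10 = 7; r = 8.6 − 7 = 1.6
x=11: ŷ = 0.7·11 = 7.7; r = 5.9 − 7.7 = -1.8
x=18: ŷ = 0.7·18 = 12.6; r = 15.3 − 12.6 = 2.7
x=19: ŷ = 0.7·19 = 13.3; r = 12.1 − 13.3 = -1.2
x=22: ŷ = 0.7·22 = 15.4; r = 16.9 − 15.4 = 1.5
x=26: ŷ = 0.7·26 = 18.2; r = 20.6 − 18.2 = 2.4
x=28: ŷ = 0.7·28 = 19.6; r = 18.1 − 19.6 = -1.5
x=32: ŷ = 0.7·32 = 22.4; r = 22.5 − 22.4 = 0.1
x=33: ŷ = 0.7·33 = 23.1; r = 21.1 − 23.1 = -2
Largest |r| is 2.7 at x = 18, residual 2.7.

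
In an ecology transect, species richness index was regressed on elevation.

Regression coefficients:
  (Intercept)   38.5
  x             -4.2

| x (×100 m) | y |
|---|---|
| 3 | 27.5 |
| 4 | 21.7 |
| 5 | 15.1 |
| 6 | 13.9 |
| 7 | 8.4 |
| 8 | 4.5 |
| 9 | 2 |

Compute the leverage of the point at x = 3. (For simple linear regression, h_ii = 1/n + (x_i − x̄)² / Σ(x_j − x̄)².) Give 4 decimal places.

x̄ = (3 + 4 + 5 + 6 + 7 + 8 + 9)/7 = 6
Σ(x − x̄)² = 9 + 4 + 1 + 0 + 1 + 4 + 9 = 28
h = 1/7 + (-3)²/28 = 0.142857 + 0.321429 = 0.4643

h = 0.4643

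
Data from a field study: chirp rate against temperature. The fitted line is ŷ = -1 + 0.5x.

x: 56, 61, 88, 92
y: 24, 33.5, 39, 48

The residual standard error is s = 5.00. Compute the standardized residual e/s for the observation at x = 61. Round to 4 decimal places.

0.8000

ŷ = -1 + 0.5·61 = 29.5
e = 33.5 − 29.5 = 4
e/s = 4 / 5.00 = 0.8000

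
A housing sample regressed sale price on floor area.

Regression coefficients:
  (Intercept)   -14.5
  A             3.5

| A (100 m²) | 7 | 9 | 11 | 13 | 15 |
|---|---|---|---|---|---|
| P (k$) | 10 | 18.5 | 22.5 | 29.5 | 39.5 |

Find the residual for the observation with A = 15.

P̂ = -14.5 + 3.5·15 = 38
r = 39.5 − 38 = 1.5

r = 1.5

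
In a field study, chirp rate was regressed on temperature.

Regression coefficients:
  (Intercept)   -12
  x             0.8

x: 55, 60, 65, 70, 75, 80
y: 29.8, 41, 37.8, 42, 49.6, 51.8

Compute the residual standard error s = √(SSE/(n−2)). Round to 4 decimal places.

x=55: ŷ = -12 + 0.8·55 = 32; e = 29.8 − 32 = -2.2
x=60: ŷ = -12 + 0.8·60 = 36; e = 41 − 36 = 5
x=65: ŷ = -12 + 0.8·65 = 40; e = 37.8 − 40 = -2.2
x=70: ŷ = -12 + 0.8·70 = 44; e = 42 − 44 = -2
x=75: ŷ = -12 + 0.8·75 = 48; e = 49.6 − 48 = 1.6
x=80: ŷ = -12 + 0.8·80 = 52; e = 51.8 − 52 = -0.2
SSE = 4.84 + 25 + 4.84 + 4 + 2.56 + 0.04 = 41.28
s = √(41.28/4) = √10.32 ≈ 3.2125

s = 3.2125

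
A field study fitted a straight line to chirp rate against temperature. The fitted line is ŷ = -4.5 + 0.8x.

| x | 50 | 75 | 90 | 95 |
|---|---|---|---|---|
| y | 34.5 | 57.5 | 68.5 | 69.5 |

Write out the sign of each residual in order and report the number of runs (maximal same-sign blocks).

3 runs

x=50: ŷ = -4.5 + 0.8·50 = 35.5; e = 34.5 − 35.5 = -1
x=75: ŷ = -4.5 + 0.8·75 = 55.5; e = 57.5 − 55.5 = 2
x=90: ŷ = -4.5 + 0.8·90 = 67.5; e = 68.5 − 67.5 = 1
x=95: ŷ = -4.5 + 0.8·95 = 71.5; e = 69.5 − 71.5 = -2
Signs: − + + −
Runs: −×1, +×2, −×1 → 3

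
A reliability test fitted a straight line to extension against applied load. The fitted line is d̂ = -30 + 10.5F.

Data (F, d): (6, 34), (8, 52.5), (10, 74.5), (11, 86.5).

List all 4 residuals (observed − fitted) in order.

1, -1.5, -0.5, 1

F=6: d̂ = -30 + 10.5·6 = 33; e = 34 − 33 = 1
F=8: d̂ = -30 + 10.5·8 = 54; e = 52.5 − 54 = -1.5
F=10: d̂ = -30 + 10.5·10 = 75; e = 74.5 − 75 = -0.5
F=11: d̂ = -30 + 10.5·11 = 85.5; e = 86.5 − 85.5 = 1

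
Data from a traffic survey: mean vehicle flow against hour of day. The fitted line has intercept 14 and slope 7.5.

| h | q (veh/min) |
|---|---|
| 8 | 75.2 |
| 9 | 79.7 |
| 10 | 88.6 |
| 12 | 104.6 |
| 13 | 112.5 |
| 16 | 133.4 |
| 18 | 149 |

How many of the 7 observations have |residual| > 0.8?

3

h=8: q̂ = 14 + 7.5·8 = 74; r = 75.2 − 74 = 1.2
h=9: q̂ = 14 + 7.5·9 = 81.5; r = 79.7 − 81.5 = -1.8
h=10: q̂ = 14 + 7.5·10 = 89; r = 88.6 − 89 = -0.4
h=12: q̂ = 14 + 7.5·12 = 104; r = 104.6 − 104 = 0.6
h=13: q̂ = 14 + 7.5·13 = 111.5; r = 112.5 − 111.5 = 1
h=16: q̂ = 14 + 7.5·16 = 134; r = 133.4 − 134 = -0.6
h=18: q̂ = 14 + 7.5·18 = 149; r = 149 − 149 = 0
|r| > 0.8: h=8 (|r|=1.2), h=9 (|r|=1.8), h=13 (|r|=1) → 3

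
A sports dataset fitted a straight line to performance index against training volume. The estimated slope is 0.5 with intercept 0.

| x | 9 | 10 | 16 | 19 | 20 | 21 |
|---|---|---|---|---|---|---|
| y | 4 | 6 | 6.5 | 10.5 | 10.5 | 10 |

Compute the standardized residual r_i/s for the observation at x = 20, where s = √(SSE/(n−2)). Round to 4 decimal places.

0.4472

x=9: ŷ = 0.5·9 = 4.5; r = 4 − 4.5 = -0.5
x=10: ŷ = 0.5·10 = 5; r = 6 − 5 = 1
x=16: ŷ = 0.5·16 = 8; r = 6.5 − 8 = -1.5
x=19: ŷ = 0.5·19 = 9.5; r = 10.5 − 9.5 = 1
x=20: ŷ = 0.5·20 = 10; r = 10.5 − 10 = 0.5
x=21: ŷ = 0.5·21 = 10.5; r = 10 − 10.5 = -0.5
SSE = 0.25 + 1 + 2.25 + 1 + 0.25 + 0.25 = 5
s = √(5/4) = 1.11803
r/s = 0.5 / 1.11803 = 0.4472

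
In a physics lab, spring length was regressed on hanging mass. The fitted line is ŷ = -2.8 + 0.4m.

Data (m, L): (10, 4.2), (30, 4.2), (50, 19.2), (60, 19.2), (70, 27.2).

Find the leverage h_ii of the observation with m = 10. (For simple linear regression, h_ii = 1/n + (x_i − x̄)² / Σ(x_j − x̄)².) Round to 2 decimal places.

m̄ = (10 + 30 + 50 + 60 + 70)/5 = 44
Σ(m − m̄)² = 1156 + 196 + 36 + 256 + 676 = 2320
h = 1/5 + (-34)²/2320 = 0.2 + 0.498276 = 0.70

h = 0.70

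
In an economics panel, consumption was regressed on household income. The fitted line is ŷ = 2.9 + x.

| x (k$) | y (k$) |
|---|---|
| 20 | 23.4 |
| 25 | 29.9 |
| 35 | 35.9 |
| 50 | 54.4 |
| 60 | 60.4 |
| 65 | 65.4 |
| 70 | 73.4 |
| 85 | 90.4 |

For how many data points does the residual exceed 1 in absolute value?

6

x=20: ŷ = 2.9 + 20 = 22.9; e = 23.4 − 22.9 = 0.5
x=25: ŷ = 2.9 + 25 = 27.9; e = 29.9 − 27.9 = 2
x=35: ŷ = 2.9 + 35 = 37.9; e = 35.9 − 37.9 = -2
x=50: ŷ = 2.9 + 50 = 52.9; e = 54.4 − 52.9 = 1.5
x=60: ŷ = 2.9 + 60 = 62.9; e = 60.4 − 62.9 = -2.5
x=65: ŷ = 2.9 + 65 = 67.9; e = 65.4 − 67.9 = -2.5
x=70: ŷ = 2.9 + 70 = 72.9; e = 73.4 − 72.9 = 0.5
x=85: ŷ = 2.9 + 85 = 87.9; e = 90.4 − 87.9 = 2.5
|e| > 1: x=25 (|e|=2), x=35 (|e|=2), x=50 (|e|=1.5), x=60 (|e|=2.5), x=65 (|e|=2.5), x=85 (|e|=2.5) → 6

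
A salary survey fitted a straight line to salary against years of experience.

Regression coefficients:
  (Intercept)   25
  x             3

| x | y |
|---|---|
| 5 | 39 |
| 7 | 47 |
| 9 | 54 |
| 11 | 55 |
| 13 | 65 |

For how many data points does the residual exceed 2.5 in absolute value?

1

x=5: ŷ = 25 + 3·5 = 40; r = 39 − 40 = -1
x=7: ŷ = 25 + 3·7 = 46; r = 47 − 46 = 1
x=9: ŷ = 25 + 3·9 = 52; r = 54 − 52 = 2
x=11: ŷ = 25 + 3·11 = 58; r = 55 − 58 = -3
x=13: ŷ = 25 + 3·13 = 64; r = 65 − 64 = 1
|r| > 2.5: x=11 (|r|=3) → 1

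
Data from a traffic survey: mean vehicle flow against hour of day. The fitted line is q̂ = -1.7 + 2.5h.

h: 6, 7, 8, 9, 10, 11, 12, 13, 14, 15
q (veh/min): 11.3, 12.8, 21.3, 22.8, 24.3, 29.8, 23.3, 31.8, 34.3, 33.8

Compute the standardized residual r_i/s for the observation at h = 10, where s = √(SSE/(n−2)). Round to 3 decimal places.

0.329

h=6: q̂ = -1.7 + 2.5·6 = 13.3; r = 11.3 − 13.3 = -2
h=7: q̂ = -1.7 + 2.5·7 = 15.8; r = 12.8 − 15.8 = -3
h=8: q̂ = -1.7 + 2.5·8 = 18.3; r = 21.3 − 18.3 = 3
h=9: q̂ = -1.7 + 2.5·9 = 20.8; r = 22.8 − 20.8 = 2
h=10: q̂ = -1.7 + 2.5·10 = 23.3; r = 24.3 − 23.3 = 1
h=11: q̂ = -1.7 + 2.5·11 = 25.8; r = 29.8 − 25.8 = 4
h=12: q̂ = -1.7 + 2.5·12 = 28.3; r = 23.3 − 28.3 = -5
h=13: q̂ = -1.7 + 2.5·13 = 30.8; r = 31.8 − 30.8 = 1
h=14: q̂ = -1.7 + 2.5·14 = 33.3; r = 34.3 − 33.3 = 1
h=15: q̂ = -1.7 + 2.5·15 = 35.8; r = 33.8 − 35.8 = -2
SSE = 4 + 9 + 9 + 4 + 1 + 16 + 25 + 1 + 1 + 4 = 74
s = √(74/8) = 3.04138
r/s = 1 / 3.04138 = 0.329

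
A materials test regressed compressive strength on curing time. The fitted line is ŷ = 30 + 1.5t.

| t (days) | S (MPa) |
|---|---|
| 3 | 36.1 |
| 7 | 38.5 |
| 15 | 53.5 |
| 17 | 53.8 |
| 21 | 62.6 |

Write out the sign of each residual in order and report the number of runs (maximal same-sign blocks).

5 runs

t=3: ŷ = 30 + 1.5·3 = 34.5; e = 36.1 − 34.5 = 1.6
t=7: ŷ = 30 + 1.5·7 = 40.5; e = 38.5 − 40.5 = -2
t=15: ŷ = 30 + 1.5·15 = 52.5; e = 53.5 − 52.5 = 1
t=17: ŷ = 30 + 1.5·17 = 55.5; e = 53.8 − 55.5 = -1.7
t=21: ŷ = 30 + 1.5·21 = 61.5; e = 62.6 − 61.5 = 1.1
Signs: + − + − +
Runs: +×1, −×1, +×1, −×1, +×1 → 5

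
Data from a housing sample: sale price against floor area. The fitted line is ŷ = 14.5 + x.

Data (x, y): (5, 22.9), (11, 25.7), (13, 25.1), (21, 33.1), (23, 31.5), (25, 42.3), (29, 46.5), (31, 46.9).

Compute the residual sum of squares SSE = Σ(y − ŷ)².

SSE = 77.92

x=5: ŷ = 14.5 + 5 = 19.5; r = 22.9 − 19.5 = 3.4
x=11: ŷ = 14.5 + 11 = 25.5; r = 25.7 − 25.5 = 0.2
x=13: ŷ = 14.5 + 13 = 27.5; r = 25.1 − 27.5 = -2.4
x=21: ŷ = 14.5 + 21 = 35.5; r = 33.1 − 35.5 = -2.4
x=23: ŷ = 14.5 + 23 = 37.5; r = 31.5 − 37.5 = -6
x=25: ŷ = 14.5 + 25 = 39.5; r = 42.3 − 39.5 = 2.8
x=29: ŷ = 14.5 + 29 = 43.5; r = 46.5 − 43.5 = 3
x=31: ŷ = 14.5 + 31 = 45.5; r = 46.9 − 45.5 = 1.4
SSE = 11.56 + 0.04 + 5.76 + 5.76 + 36 + 7.84 + 9 + 1.96 = 77.92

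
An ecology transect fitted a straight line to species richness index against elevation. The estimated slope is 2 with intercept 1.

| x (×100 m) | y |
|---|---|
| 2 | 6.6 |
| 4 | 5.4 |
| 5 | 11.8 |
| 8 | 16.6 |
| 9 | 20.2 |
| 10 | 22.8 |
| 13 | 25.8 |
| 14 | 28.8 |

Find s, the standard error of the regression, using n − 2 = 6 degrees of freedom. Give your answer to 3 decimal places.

s = 1.936

x=2: ŷ = 1 + 2·2 = 5; e = 6.6 − 5 = 1.6
x=4: ŷ = 1 + 2·4 = 9; e = 5.4 − 9 = -3.6
x=5: ŷ = 1 + 2·5 = 11; e = 11.8 − 11 = 0.8
x=8: ŷ = 1 + 2·8 = 17; e = 16.6 − 17 = -0.4
x=9: ŷ = 1 + 2·9 = 19; e = 20.2 − 19 = 1.2
x=10: ŷ = 1 + 2·10 = 21; e = 22.8 − 21 = 1.8
x=13: ŷ = 1 + 2·13 = 27; e = 25.8 − 27 = -1.2
x=14: ŷ = 1 + 2·14 = 29; e = 28.8 − 29 = -0.2
SSE = 2.56 + 12.96 + 0.64 + 0.16 + 1.44 + 3.24 + 1.44 + 0.04 = 22.48
s = √(22.48/6) = √3.74667 ≈ 1.936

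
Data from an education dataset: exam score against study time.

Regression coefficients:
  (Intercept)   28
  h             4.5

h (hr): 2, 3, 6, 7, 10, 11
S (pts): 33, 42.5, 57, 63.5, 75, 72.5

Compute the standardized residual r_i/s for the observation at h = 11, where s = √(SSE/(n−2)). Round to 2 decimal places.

-1.23

h=2: Ŝ = 28 + 4.5·2 = 37; r = 33 − 37 = -4
h=3: Ŝ = 28 + 4.5·3 = 41.5; r = 42.5 − 41.5 = 1
h=6: Ŝ = 28 + 4.5·6 = 55; r = 57 − 55 = 2
h=7: Ŝ = 28 + 4.5·7 = 59.5; r = 63.5 − 59.5 = 4
h=10: Ŝ = 28 + 4.5·10 = 73; r = 75 − 73 = 2
h=11: Ŝ = 28 + 4.5·11 = 77.5; r = 72.5 − 77.5 = -5
SSE = 16 + 1 + 4 + 16 + 4 + 25 = 66
s = √(66/4) = 4.06202
r/s = -5 / 4.06202 = -1.23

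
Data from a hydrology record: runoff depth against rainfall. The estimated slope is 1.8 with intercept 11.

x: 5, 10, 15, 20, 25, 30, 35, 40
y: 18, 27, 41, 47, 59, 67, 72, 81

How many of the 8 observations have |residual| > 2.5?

2

x=5: ŷ = 11 + 1.8·5 = 20; e = 18 − 20 = -2
x=10: ŷ = 11 + 1.8·10 = 29; e = 27 − 29 = -2
x=15: ŷ = 11 + 1.8·15 = 38; e = 41 − 38 = 3
x=20: ŷ = 11 + 1.8·20 = 47; e = 47 − 47 = 0
x=25: ŷ = 11 + 1.8·25 = 56; e = 59 − 56 = 3
x=30: ŷ = 11 + 1.8·30 = 65; e = 67 − 65 = 2
x=35: ŷ = 11 + 1.8·35 = 74; e = 72 − 74 = -2
x=40: ŷ = 11 + 1.8·40 = 83; e = 81 − 83 = -2
|e| > 2.5: x=15 (|e|=3), x=25 (|e|=3) → 2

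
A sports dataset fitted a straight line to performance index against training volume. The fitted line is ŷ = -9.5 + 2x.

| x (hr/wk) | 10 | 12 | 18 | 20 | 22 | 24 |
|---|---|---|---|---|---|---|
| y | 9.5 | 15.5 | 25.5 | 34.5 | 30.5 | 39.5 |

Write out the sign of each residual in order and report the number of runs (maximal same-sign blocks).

x=10: ŷ = -9.5 + 2·10 = 10.5; e = 9.5 − 10.5 = -1
x=12: ŷ = -9.5 + 2·12 = 14.5; e = 15.5 − 14.5 = 1
x=18: ŷ = -9.5 + 2·18 = 26.5; e = 25.5 − 26.5 = -1
x=20: ŷ = -9.5 + 2·20 = 30.5; e = 34.5 − 30.5 = 4
x=22: ŷ = -9.5 + 2·22 = 34.5; e = 30.5 − 34.5 = -4
x=24: ŷ = -9.5 + 2·24 = 38.5; e = 39.5 − 38.5 = 1
Signs: − + − + − +
Runs: −×1, +×1, −×1, +×1, −×1, +×1 → 6

6 runs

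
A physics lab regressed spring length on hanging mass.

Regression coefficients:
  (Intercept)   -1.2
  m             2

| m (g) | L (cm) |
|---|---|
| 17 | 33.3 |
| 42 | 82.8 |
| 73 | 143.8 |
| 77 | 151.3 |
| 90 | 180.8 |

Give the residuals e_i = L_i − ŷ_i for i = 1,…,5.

0.5, 0, -1, -1.5, 2

m=17: ŷ = -1.2 + 2·17 = 32.8; e = 33.3 − 32.8 = 0.5
m=42: ŷ = -1.2 + 2·42 = 82.8; e = 82.8 − 82.8 = 0
m=73: ŷ = -1.2 + 2·73 = 144.8; e = 143.8 − 144.8 = -1
m=77: ŷ = -1.2 + 2·77 = 152.8; e = 151.3 − 152.8 = -1.5
m=90: ŷ = -1.2 + 2·90 = 178.8; e = 180.8 − 178.8 = 2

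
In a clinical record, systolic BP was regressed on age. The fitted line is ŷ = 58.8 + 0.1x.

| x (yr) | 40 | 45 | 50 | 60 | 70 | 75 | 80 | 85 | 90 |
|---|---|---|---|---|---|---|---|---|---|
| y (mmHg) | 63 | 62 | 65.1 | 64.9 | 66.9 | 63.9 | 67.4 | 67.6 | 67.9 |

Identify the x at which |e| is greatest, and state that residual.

x=40: ŷ = 58.8 + 0.1·40 = 62.8; e = 63 − 62.8 = 0.2
x=45: ŷ = 58.8 + 0.1·45 = 63.3; e = 62 − 63.3 = -1.3
x=50: ŷ = 58.8 + 0.1·50 = 63.8; e = 65.1 − 63.8 = 1.3
x=60: ŷ = 58.8 + 0.1·60 = 64.8; e = 64.9 − 64.8 = 0.1
x=70: ŷ = 58.8 + 0.1·70 = 65.8; e = 66.9 − 65.8 = 1.1
x=75: ŷ = 58.8 + 0.1·75 = 66.3; e = 63.9 − 66.3 = -2.4
x=80: ŷ = 58.8 + 0.1·80 = 66.8; e = 67.4 − 66.8 = 0.6
x=85: ŷ = 58.8 + 0.1·85 = 67.3; e = 67.6 − 67.3 = 0.3
x=90: ŷ = 58.8 + 0.1·90 = 67.8; e = 67.9 − 67.8 = 0.1
Largest |e| is 2.4 at x = 75, residual -2.4.

x = 75, e = -2.4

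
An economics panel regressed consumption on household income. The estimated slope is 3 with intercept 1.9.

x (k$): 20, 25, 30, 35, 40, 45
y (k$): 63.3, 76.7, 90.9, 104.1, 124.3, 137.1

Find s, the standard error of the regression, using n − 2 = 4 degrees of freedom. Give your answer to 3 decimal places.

s = 2.040

x=20: ŷ = 1.9 + 3·20 = 61.9; r = 63.3 − 61.9 = 1.4
x=25: ŷ = 1.9 + 3·25 = 76.9; r = 76.7 − 76.9 = -0.2
x=30: ŷ = 1.9 + 3·30 = 91.9; r = 90.9 − 91.9 = -1
x=35: ŷ = 1.9 + 3·35 = 106.9; r = 104.1 − 106.9 = -2.8
x=40: ŷ = 1.9 + 3·40 = 121.9; r = 124.3 − 121.9 = 2.4
x=45: ŷ = 1.9 + 3·45 = 136.9; r = 137.1 − 136.9 = 0.2
SSE = 1.96 + 0.04 + 1 + 7.84 + 5.76 + 0.04 = 16.64
s = √(16.64/4) = √4.16 ≈ 2.040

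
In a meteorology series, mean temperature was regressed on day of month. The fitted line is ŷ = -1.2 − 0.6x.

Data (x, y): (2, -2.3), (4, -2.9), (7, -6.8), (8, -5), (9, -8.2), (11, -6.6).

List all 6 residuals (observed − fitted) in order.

0.1, 0.7, -1.4, 1, -1.6, 1.2

x=2: ŷ = -1.2 − 0.6·2 = -2.4; e = -2.3 − (-2.4) = 0.1
x=4: ŷ = -1.2 − 0.6·4 = -3.6; e = -2.9 − (-3.6) = 0.7
x=7: ŷ = -1.2 − 0.6·7 = -5.4; e = -6.8 − (-5.4) = -1.4
x=8: ŷ = -1.2 − 0.6·8 = -6; e = -5 − (-6) = 1
x=9: ŷ = -1.2 − 0.6·9 = -6.6; e = -8.2 − (-6.6) = -1.6
x=11: ŷ = -1.2 − 0.6·11 = -7.8; e = -6.6 − (-7.8) = 1.2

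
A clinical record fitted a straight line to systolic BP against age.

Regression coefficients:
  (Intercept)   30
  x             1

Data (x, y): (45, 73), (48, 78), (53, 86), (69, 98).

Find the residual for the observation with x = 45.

ŷ = 30 + 45 = 75
e = 73 − 75 = -2

e = -2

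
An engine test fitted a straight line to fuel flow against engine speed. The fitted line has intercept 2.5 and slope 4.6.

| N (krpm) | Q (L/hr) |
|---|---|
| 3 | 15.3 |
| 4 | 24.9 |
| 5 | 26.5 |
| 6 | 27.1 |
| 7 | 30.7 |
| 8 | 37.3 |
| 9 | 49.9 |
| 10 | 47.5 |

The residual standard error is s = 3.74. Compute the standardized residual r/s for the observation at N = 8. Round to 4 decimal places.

-0.5348

Q̂ = 2.5 + 4.6·8 = 39.3
r = 37.3 − 39.3 = -2
r/s = -2 / 3.74 = -0.5348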